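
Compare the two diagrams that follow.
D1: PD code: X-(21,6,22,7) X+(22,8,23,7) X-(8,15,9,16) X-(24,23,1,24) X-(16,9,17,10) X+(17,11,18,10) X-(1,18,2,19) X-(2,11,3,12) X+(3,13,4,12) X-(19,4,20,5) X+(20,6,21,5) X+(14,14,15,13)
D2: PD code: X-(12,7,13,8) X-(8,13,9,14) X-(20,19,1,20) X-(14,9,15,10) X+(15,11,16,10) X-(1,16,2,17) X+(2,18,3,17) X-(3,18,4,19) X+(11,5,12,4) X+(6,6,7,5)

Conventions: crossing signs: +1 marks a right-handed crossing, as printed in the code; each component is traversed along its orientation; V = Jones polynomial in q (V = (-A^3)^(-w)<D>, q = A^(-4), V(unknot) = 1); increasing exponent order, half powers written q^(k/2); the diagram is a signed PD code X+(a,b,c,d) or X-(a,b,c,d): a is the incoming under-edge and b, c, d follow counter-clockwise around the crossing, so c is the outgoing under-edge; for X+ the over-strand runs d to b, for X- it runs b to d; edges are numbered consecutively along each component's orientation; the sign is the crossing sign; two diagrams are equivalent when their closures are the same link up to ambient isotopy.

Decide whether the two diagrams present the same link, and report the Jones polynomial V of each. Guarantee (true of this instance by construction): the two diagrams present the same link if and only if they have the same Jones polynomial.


equivalent: yes
D1 (bracket A^-6; 12 crossings at w = -2): V = 1
V(D2) = 1  [10 crossings, <D> = A^-6, w = -2]
observation: all 2 diagrams share one V(q), hence one class


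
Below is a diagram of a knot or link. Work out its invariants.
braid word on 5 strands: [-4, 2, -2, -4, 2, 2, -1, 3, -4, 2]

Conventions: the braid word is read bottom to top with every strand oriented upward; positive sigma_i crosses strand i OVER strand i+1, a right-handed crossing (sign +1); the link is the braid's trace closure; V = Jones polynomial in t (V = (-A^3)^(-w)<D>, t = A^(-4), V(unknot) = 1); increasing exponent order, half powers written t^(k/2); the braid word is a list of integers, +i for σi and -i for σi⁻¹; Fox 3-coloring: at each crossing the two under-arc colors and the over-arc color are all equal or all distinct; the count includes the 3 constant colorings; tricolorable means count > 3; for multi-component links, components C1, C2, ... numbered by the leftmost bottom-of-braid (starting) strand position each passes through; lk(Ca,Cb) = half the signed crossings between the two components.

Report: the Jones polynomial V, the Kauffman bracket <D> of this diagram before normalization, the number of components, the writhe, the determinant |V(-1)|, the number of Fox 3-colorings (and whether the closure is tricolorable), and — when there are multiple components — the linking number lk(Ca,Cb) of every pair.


V = -t^-3 + t^-2 - t^-1 + 3 - t + t^2 - t^3
<D> = -A^-12 + A^-8 - A^-4 + 3 - A^4 + A^8 - A^12 (w = 0)
1 component over 10 crossings, w = 0
27 Fox colorings among 3^10, |V(-1)| = 9: tricolorable
why: the span of V is 6, forcing >= 6 crossings in any diagram


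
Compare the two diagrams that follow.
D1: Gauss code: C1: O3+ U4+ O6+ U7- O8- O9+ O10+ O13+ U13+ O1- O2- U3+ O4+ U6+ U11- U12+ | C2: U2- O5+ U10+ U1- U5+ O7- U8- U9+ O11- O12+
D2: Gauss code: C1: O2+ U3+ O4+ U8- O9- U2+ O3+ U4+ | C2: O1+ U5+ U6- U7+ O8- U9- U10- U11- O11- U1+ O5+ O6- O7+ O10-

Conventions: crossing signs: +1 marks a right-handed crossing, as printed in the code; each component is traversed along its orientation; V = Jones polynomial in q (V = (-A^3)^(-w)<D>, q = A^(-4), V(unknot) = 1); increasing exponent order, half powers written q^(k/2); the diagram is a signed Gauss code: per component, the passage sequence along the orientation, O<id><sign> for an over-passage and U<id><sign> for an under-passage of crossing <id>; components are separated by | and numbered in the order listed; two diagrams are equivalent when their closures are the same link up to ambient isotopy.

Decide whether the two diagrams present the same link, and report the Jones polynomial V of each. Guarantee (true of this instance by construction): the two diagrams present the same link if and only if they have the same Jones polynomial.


equivalent: yes
D1 (bracket -A^-5 + A^-1 - A^3 + 2A^7 + A^15; 13 crossings at w = +3): V = -q^(-3/2) - 2q^(1/2) + q^(3/2) - q^(5/2) + q^(7/2)
V(D2) = -q^(-3/2) - 2q^(1/2) + q^(3/2) - q^(5/2) + q^(7/2)  (w +1, c 11, <D> = -A^-11 + A^-7 - A^-3 + 2A + A^9)
key observation: one V(q) for all 2 diagrams — one class (guaranteed)


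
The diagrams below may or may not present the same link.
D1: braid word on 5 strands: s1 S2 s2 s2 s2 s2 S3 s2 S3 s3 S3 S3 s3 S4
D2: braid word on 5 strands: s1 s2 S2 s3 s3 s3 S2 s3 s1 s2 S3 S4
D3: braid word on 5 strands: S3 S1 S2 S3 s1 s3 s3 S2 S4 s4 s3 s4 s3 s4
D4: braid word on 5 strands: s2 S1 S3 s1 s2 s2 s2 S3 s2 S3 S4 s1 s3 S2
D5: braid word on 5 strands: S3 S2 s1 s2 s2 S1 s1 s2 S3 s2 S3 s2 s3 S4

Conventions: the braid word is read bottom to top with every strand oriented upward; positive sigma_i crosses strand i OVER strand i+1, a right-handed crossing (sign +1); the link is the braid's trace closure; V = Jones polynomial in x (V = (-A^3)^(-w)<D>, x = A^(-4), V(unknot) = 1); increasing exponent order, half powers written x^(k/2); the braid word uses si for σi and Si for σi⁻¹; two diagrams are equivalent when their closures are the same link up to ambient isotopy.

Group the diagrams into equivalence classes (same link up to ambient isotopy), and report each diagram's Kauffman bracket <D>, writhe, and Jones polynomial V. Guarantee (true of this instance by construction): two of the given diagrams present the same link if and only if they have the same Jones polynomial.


equivalence classes: {D1, D4, D5} | {D2} | {D3}
D1 (bracket A^-14 - 2A^-10 + 2A^-6 - 2A^-2 + 2A^2 - A^6 + A^10; 14 crossings at w = +2): V = x^-1 - 1 + 2x - 2x^2 + 2x^3 - 2x^4 + x^5
D2 (bracket -A^-12 + A^-8 - A^-4 + 2 - A^4 + A^8; 12 crossings at w = +4): V = x - x^2 + 2x^3 - x^4 + x^5 - x^6
V(D3) = x + x^3 - x^4  [14 crossings, <D> = -A^-10 + A^-6 + A^2, w = +2]
V(D4) = x^-1 - 1 + 2x - 2x^2 + 2x^3 - 2x^4 + x^5  [14 crossings, <D> = A^-14 - 2A^-10 + 2A^-6 - 2A^-2 + 2A^2 - A^6 + A^10, w = +2]
D5 (bracket A^-14 - 2A^-10 + 2A^-6 - 2A^-2 + 2A^2 - A^6 + A^10; 14 crossings at w = +2): V = x^-1 - 1 + 2x - 2x^2 + 2x^3 - 2x^4 + x^5
key observation: 3 values of V(x) split the 5 diagrams


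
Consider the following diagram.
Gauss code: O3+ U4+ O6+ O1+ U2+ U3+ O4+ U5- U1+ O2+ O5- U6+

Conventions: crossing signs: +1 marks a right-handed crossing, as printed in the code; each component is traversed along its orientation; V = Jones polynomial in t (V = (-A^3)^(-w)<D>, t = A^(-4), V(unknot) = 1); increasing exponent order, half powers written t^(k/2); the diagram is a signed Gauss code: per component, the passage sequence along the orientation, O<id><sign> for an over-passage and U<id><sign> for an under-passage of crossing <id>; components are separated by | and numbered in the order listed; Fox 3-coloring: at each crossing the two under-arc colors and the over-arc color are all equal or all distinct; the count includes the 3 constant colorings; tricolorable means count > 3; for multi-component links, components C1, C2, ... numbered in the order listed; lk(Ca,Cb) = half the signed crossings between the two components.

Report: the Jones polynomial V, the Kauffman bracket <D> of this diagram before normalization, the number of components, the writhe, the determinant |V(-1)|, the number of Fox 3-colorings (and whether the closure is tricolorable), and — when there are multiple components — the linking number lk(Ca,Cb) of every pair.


V(t) = t - t^2 + 2t^3 - t^4 + t^5 - t^6
bracket: -A^-12 + A^-8 - A^-4 + 2 - A^4 + A^8, w = +4
1 component, writhe +4, over 6 crossings
det 7, colorings 3 of 3^6 — not tricolorable
observation: w = +4 (over 6 crossings) is diagram-only; (-A^3)^(-4) removes it from V


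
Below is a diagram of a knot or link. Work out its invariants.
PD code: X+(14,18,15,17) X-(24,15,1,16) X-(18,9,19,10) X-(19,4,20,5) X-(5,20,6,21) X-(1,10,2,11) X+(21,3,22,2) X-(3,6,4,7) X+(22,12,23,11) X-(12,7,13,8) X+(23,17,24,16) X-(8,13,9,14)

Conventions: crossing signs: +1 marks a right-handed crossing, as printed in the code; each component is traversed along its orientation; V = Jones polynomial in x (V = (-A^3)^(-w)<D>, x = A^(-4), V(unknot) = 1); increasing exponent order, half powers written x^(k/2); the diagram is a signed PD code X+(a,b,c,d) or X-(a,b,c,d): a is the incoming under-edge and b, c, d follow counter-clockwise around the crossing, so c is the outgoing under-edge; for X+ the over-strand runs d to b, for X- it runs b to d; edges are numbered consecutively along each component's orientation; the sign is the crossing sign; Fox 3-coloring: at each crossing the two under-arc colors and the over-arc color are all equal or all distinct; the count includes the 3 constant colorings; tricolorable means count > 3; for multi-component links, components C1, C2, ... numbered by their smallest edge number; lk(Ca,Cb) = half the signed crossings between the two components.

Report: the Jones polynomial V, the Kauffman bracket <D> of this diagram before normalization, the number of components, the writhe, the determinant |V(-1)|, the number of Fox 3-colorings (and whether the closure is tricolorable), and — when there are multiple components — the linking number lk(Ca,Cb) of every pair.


Jones polynomial: V(x) = x^-8 - 2x^-7 + x^-6 - 2x^-5 + 2x^-4 + x^-2
<D> = A^-4 + 2A^4 - 2A^8 + A^12 - 2A^16 + A^20; writhe -4
components 1, writhe -4 (12 crossings)
3-colorings: 27 of 3^12, det 9 — tricolorable
note: V spans 6 powers of x: at least 6 crossings in any diagram


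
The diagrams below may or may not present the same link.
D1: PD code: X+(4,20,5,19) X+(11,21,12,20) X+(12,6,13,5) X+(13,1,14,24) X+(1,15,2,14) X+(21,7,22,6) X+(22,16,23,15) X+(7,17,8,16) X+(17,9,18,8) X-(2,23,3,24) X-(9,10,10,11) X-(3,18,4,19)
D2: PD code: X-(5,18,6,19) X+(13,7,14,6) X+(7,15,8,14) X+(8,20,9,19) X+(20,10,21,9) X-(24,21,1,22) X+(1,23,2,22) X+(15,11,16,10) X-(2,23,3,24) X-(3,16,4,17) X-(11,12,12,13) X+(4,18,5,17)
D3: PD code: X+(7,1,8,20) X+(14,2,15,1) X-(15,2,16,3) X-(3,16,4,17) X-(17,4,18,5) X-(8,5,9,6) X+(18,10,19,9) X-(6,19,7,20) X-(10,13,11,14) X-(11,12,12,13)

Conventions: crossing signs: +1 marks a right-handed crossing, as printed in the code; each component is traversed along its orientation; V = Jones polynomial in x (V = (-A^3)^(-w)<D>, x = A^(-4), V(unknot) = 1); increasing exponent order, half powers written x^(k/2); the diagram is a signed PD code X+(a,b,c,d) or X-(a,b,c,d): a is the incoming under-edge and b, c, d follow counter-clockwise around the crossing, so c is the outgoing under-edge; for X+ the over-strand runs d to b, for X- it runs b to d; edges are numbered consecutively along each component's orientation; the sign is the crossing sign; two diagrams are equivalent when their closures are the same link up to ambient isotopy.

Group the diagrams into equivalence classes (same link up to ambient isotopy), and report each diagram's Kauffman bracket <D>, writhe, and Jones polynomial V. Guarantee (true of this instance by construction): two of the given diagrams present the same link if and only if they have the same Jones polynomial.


grouping into links: {D1} | {D2} | {D3}
V(D1) = x^2 - x^3 + 2x^4 - 2x^5 + 3x^6 - 2x^7 + x^8 - x^9  (w +6, c 12, <D> = -A^-18 + A^-14 - 2A^-10 + 3A^-6 - 2A^-2 + 2A^2 - A^6 + A^10)
V(D2) = x - x^2 + 2x^3 - x^4 + x^5 - x^6  [12 crossings, <D> = -A^-18 + A^-14 - A^-10 + 2A^-6 - A^-2 + A^2, w = +2]
D3 (bracket A^-12; 10 crossings at w = -4): V = 1
why: 3 values of V(x) split the 3 diagrams


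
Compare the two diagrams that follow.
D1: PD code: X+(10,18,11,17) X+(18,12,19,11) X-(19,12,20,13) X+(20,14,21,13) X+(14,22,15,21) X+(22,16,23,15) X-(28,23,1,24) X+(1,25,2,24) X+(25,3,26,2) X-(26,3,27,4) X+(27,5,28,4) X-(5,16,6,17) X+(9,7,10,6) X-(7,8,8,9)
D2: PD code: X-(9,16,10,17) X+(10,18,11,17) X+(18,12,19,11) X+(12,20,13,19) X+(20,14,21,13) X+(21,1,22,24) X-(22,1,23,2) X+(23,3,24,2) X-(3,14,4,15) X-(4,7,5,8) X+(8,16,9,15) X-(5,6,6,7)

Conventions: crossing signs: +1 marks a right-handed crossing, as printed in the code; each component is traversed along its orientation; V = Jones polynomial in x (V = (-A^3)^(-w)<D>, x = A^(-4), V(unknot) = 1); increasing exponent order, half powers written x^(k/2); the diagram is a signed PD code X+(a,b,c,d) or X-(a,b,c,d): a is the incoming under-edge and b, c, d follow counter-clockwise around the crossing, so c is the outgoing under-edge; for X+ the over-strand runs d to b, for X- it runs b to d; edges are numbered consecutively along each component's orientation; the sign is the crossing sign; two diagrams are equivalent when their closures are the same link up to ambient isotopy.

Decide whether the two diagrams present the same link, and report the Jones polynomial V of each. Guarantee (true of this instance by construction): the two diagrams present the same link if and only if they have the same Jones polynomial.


equivalent: yes
D1 (bracket -A^-4 + 1 + A^8; 14 crossings at w = +4): V = x + x^3 - x^4
V(D2) = x + x^3 - x^4  (w +2, c 12, <D> = -A^-10 + A^-6 + A^2)
key observation: one V(x) for all 2 diagrams — one class (guaranteed)


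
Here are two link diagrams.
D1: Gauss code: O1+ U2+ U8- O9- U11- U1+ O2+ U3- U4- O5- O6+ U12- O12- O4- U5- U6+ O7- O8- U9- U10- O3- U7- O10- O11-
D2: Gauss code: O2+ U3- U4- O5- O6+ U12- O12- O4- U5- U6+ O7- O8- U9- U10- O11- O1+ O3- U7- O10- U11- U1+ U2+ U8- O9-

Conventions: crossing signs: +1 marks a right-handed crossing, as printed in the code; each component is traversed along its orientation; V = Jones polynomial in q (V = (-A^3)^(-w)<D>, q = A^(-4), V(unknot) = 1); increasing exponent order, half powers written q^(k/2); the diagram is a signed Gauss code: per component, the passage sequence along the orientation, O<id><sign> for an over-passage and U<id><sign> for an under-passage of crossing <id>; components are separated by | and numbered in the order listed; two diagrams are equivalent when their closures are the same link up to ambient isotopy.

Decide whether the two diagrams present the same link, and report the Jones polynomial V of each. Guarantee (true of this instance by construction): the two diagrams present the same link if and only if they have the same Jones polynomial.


same link: yes
V(D1) = -q^-6 + q^-5 - q^-4 + 2q^-3 - q^-2 + q^-1  [12 crossings, <D> = A^-14 - A^-10 + 2A^-6 - A^-2 + A^2 - A^6, w = -6]
V(D2) = -q^-6 + q^-5 - q^-4 + 2q^-3 - q^-2 + q^-1  [12 crossings, <D> = A^-14 - A^-10 + 2A^-6 - A^-2 + A^2 - A^6, w = -6]
insight: Reidemeister moves carry D1 (12 crossings) to D2 (12)


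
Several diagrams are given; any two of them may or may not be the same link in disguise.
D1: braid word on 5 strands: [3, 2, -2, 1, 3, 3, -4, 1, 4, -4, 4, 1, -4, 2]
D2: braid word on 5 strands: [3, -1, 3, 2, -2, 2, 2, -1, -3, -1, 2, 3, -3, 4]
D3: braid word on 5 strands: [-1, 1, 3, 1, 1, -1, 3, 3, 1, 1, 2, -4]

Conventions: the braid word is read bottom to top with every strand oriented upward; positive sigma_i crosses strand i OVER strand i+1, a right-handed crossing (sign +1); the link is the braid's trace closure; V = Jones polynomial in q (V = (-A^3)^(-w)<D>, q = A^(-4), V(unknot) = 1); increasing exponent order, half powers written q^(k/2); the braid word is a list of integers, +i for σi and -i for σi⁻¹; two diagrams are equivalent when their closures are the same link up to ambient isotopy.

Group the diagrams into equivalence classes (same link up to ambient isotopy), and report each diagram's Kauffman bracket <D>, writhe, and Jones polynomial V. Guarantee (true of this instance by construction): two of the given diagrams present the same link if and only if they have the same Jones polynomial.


classes: {D1, D3} | {D2}
V(D1) = q^2 + 2q^4 - 2q^5 + q^6 - 2q^7 + q^8  [14 crossings, <D> = A^-14 - 2A^-10 + A^-6 - 2A^-2 + 2A^2 + A^10, w = +6]
D2 (bracket -A^-14 + 2A^-10 - 3A^-6 + 4A^-2 - 4A^2 + 5A^6 - 3A^10 + 2A^14 - A^18; 14 crossings at w = +2): V = -q^-3 + 2q^-2 - 3q^-1 + 5 - 4q + 4q^2 - 3q^3 + 2q^4 - q^5
V(D3) = q^2 + 2q^4 - 2q^5 + q^6 - 2q^7 + q^8  [12 crossings, <D> = A^-14 - 2A^-10 + A^-6 - 2A^-2 + 2A^2 + A^10, w = +6]
note: 2 values of V(q) split the 3 diagrams


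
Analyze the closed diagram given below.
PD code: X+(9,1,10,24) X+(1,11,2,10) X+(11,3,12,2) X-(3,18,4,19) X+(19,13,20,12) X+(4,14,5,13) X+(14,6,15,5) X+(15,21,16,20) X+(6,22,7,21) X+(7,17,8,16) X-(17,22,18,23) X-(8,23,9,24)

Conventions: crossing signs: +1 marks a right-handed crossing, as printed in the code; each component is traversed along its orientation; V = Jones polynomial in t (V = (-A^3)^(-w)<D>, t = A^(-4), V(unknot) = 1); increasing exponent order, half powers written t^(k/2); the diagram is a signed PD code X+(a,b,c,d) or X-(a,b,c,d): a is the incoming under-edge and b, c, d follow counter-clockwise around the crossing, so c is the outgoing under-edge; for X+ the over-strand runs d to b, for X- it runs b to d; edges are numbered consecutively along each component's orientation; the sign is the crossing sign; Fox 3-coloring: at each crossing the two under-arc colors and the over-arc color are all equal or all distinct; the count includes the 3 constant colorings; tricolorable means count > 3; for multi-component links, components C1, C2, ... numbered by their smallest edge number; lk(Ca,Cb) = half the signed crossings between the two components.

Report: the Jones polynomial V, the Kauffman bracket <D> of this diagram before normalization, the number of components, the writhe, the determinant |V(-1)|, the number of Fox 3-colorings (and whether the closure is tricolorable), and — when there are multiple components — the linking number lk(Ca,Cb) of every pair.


V = t^2 - t^3 + 3t^4 - 3t^5 + 3t^6 - 3t^7 + 2t^8 - t^9
<D> = -A^-18 + 2A^-14 - 3A^-10 + 3A^-6 - 3A^-2 + 3A^2 - A^6 + A^10 (w = +6)
1 component over 12 crossings, w = +6
3 Fox colorings among 3^12, |V(-1)| = 17: not tricolorable
why: the span of V is 7, forcing >= 7 crossings in any diagram


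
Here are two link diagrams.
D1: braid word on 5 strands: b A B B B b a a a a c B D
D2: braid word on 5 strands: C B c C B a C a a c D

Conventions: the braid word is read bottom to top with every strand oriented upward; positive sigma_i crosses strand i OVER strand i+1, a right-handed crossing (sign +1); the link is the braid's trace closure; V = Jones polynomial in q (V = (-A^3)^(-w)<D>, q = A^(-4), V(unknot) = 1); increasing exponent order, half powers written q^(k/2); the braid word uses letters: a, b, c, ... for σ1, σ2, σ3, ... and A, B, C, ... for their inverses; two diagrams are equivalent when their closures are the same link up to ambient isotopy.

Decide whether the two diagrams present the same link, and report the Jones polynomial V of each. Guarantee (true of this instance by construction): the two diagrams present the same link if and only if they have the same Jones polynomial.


equivalent: yes
D1 (bracket -A^-11 + A^-7 - A^-3 + 2A + A^9; 13 crossings at w = +1): V = -q^(-3/2) - 2q^(1/2) + q^(3/2) - q^(5/2) + q^(7/2)
V(D2) = -q^(-3/2) - 2q^(1/2) + q^(3/2) - q^(5/2) + q^(7/2)  [11 crossings, <D> = -A^-17 + A^-13 - A^-9 + 2A^-5 + A^3, w = -1]
observation: Markov moves rewrite D1 (13 crossings) into D2 (11)


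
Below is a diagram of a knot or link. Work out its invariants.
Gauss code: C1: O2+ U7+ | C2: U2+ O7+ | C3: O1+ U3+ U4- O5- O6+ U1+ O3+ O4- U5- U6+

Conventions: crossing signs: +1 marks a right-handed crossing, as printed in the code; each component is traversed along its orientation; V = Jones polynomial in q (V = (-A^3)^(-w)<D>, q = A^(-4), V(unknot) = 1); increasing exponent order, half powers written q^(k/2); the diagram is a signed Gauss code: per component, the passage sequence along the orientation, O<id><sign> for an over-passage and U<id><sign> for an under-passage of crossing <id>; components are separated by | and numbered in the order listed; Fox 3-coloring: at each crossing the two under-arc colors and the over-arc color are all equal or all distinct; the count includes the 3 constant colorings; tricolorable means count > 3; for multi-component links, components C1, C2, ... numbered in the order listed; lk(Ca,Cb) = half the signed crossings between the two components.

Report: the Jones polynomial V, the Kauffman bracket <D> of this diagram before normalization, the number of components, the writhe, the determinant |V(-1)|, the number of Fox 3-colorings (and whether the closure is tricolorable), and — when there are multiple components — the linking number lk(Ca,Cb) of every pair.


Jones polynomial: V(q) = 1 + q + q^2 + q^3
<D> = -A^-3 - A - A^5 - A^9; writhe +3
components 3, writhe +3 (7 crossings)
linking number lk(C1,C2) = +1
lk(C1,C3): 0
lk(C2,C3) = 0
3-colorings: 9 of 3^7, det 0 — tricolorable
note: w = +3 shifts under R1 moves; the (-A^3)^(-3) factor cancels that in V


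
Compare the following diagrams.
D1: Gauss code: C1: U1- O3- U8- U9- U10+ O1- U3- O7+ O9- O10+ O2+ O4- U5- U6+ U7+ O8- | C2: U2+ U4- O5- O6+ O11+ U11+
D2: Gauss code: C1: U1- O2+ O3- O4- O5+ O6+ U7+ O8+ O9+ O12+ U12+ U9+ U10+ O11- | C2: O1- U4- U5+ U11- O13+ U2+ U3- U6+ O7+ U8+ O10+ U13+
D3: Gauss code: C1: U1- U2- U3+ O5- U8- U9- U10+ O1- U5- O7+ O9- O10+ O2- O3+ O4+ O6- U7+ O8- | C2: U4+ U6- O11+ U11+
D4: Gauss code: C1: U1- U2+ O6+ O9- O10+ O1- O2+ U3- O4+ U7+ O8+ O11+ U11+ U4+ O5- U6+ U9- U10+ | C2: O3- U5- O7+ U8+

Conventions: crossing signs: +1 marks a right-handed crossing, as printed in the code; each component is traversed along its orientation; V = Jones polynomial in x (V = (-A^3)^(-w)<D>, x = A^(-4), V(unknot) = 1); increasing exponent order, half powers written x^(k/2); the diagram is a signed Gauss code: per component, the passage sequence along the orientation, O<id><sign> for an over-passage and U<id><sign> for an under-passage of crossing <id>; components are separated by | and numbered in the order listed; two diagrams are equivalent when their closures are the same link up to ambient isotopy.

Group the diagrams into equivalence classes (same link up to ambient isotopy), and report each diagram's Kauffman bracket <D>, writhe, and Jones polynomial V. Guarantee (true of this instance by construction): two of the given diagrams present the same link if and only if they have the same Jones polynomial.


grouping into links: {D1, D3} | {D2} | {D4}
V(D1) = x^(-9/2) - x^(-5/2) - x^(-3/2) - x^(-1/2)  (w -1, c 11, <D> = A^-1 + A^3 + A^7 - A^15)
V(D2) = -x^(-1/2) + x^(1/2) - 2x^(3/2) + 2x^(5/2) - 3x^(7/2) + 2x^(9/2) - 2x^(11/2) + x^(13/2)  [13 crossings, <D> = -A^-11 + 2A^-7 - 2A^-3 + 3A - 2A^5 + 2A^9 - A^13 + A^17, w = +5]
V(D3) = x^(-9/2) - x^(-5/2) - x^(-3/2) - x^(-1/2)  (w -1, c 11, <D> = A^-1 + A^3 + A^7 - A^15)
V(D4) = -x^(-3/2) + x^(-1/2) - 2x^(1/2) + x^(3/2) - 2x^(5/2) + x^(7/2)  [11 crossings, <D> = -A^-5 + 2A^-1 - A^3 + 2A^7 - A^11 + A^15, w = +3]
why: V(x) takes 3 values over 4 diagrams, fixing the grouping


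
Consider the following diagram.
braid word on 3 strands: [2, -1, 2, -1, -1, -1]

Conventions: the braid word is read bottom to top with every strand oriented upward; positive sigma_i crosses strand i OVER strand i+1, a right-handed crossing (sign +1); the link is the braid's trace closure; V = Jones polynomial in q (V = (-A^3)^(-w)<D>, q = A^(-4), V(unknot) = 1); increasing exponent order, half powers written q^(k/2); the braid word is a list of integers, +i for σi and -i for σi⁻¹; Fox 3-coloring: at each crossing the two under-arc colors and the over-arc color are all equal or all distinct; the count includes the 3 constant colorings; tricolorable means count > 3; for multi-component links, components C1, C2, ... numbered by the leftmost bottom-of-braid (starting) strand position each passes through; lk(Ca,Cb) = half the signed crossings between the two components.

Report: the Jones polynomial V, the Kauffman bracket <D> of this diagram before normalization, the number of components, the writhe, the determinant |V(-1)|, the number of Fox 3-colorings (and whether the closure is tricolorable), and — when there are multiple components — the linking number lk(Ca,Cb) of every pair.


Jones polynomial: V(q) = q^-5 - 2q^-4 + 2q^-3 - 2q^-2 + 2q^-1 - 1 + q
<D> = A^-10 - A^-6 + 2A^-2 - 2A^2 + 2A^6 - 2A^10 + A^14; writhe -2
components 1, writhe -2 (6 crossings)
3-colorings: 3 of 3^6, det 11 — not tricolorable
note: w = -2 shifts under R1 moves; the (-A^3)^(2) factor cancels that in V


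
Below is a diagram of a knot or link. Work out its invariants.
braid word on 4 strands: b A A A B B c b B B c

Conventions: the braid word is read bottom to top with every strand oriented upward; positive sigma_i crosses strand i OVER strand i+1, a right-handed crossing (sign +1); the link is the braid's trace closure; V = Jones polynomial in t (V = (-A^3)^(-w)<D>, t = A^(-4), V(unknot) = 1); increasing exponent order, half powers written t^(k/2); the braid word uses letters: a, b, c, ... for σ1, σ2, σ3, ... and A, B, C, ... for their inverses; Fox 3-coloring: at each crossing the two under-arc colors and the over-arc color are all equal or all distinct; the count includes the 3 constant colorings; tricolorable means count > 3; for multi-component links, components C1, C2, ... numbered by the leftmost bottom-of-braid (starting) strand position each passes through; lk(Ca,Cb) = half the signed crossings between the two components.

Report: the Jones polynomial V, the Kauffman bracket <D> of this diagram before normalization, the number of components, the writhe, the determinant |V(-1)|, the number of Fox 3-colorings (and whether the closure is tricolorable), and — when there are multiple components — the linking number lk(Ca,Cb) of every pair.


V(t) = -t^-6 + 2t^-5 - 2t^-4 + 3t^-3 - 3t^-2 + 2t^-1 - 1 + t
bracket: -A^-13 + A^-9 - 2A^-5 + 3A^-1 - 3A^3 + 2A^7 - 2A^11 + A^15, w = -3
1 component, writhe -3, over 11 crossings
det 15, colorings 9 of 3^11 — tricolorable
observation: w = -3 shifts under R1 moves; the (-A^3)^(3) factor cancels that in V


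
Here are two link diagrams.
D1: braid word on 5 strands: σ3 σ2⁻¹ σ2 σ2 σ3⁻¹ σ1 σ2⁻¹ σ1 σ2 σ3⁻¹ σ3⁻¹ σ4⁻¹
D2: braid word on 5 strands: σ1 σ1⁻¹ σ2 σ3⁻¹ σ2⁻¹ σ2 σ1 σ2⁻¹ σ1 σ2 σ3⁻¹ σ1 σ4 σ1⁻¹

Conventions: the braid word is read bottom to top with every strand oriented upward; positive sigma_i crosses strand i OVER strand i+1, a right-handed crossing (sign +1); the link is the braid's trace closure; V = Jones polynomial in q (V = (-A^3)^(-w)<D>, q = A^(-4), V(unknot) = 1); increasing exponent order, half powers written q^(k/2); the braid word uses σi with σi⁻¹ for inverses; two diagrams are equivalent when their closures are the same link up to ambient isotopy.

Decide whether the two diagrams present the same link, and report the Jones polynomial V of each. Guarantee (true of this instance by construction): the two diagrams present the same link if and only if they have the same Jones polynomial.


same link: yes
V(D1) = q^-2 - q^-1 + 2 - 2q + q^2 - q^3 + q^4  [12 crossings, <D> = A^-16 - A^-12 + A^-8 - 2A^-4 + 2 - A^4 + A^8, w = 0]
V(D2) = q^-2 - q^-1 + 2 - 2q + q^2 - q^3 + q^4  (w +2, c 14, <D> = A^-10 - A^-6 + A^-2 - 2A^2 + 2A^6 - A^10 + A^14)
note: all 2 diagrams share one V(q), hence one class


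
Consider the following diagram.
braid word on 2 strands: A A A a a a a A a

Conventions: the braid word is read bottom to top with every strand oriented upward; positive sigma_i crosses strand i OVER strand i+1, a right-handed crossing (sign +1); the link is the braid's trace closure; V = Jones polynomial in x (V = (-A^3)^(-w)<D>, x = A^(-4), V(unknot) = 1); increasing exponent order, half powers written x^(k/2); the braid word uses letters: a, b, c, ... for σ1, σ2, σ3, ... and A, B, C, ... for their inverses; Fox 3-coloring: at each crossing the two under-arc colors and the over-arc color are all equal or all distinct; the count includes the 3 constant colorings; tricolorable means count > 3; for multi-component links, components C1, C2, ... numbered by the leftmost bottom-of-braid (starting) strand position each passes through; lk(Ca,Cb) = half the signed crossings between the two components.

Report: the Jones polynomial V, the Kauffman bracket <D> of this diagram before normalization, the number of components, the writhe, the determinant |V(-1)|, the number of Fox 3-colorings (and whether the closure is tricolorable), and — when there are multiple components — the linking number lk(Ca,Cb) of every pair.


Jones polynomial: V(x) = 1
<D> = -A^3; writhe +1
components 1, writhe +1 (9 crossings)
3-colorings: 3 of 3^9, det 1 — not tricolorable
note: a (2,1) torus form — a single generator 1 times


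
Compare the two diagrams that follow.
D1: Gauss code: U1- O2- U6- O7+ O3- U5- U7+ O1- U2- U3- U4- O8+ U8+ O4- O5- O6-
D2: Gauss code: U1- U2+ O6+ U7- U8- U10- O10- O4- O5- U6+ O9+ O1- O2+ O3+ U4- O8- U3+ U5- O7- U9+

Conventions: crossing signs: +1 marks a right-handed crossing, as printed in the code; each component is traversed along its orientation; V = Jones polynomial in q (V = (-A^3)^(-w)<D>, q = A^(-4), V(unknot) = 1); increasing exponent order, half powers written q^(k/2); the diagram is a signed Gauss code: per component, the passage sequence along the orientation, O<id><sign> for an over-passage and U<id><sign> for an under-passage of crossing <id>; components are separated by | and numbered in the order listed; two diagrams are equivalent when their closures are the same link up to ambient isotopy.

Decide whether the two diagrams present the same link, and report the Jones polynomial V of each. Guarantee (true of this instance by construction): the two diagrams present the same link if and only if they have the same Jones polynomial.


equivalent: no
D1 (bracket A^-8 - A^-4 + 2 - A^4 + A^8 - A^12; 8 crossings at w = -4): V = -q^-6 + q^-5 - q^-4 + 2q^-3 - q^-2 + q^-1
V(D2) = q^-4 - q^-3 + q^-2 - 2q^-1 + 2 - q + q^2  (w -2, c 10, <D> = A^-14 - A^-10 + 2A^-6 - 2A^-2 + A^2 - A^6 + A^10)
key observation: comparing 2 Jones polynomials yields 2 groups


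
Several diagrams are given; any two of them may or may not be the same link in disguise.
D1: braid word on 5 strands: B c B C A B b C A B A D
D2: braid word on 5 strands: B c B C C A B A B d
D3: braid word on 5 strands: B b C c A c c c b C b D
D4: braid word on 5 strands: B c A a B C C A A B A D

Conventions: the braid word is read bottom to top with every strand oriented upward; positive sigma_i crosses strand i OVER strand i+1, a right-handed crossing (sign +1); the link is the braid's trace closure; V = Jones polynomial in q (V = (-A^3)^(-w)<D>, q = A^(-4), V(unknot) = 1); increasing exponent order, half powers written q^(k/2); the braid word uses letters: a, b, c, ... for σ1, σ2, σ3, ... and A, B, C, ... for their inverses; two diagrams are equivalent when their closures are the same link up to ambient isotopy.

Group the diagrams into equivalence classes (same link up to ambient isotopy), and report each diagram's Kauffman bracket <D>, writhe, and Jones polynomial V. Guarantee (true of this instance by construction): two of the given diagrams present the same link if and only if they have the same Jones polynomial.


equivalence classes: {D1, D2, D4} | {D3}
D1 (bracket A^-16 - A^-12 + 2A^-8 - 2A^-4 + 3 - 2A^4 + A^8 - A^12; 12 crossings at w = -8): V = -q^-9 + q^-8 - 2q^-7 + 3q^-6 - 2q^-5 + 2q^-4 - q^-3 + q^-2
V(D2) = -q^-9 + q^-8 - 2q^-7 + 3q^-6 - 2q^-5 + 2q^-4 - q^-3 + q^-2  [10 crossings, <D> = A^-10 - A^-6 + 2A^-2 - 2A^2 + 3A^6 - 2A^10 + A^14 - A^18, w = -6]
D3 (bracket -A^-18 + A^-14 - A^-10 + 2A^-6 - A^-2 + A^2; 12 crossings at w = +2): V = q - q^2 + 2q^3 - q^4 + q^5 - q^6
V(D4) = -q^-9 + q^-8 - 2q^-7 + 3q^-6 - 2q^-5 + 2q^-4 - q^-3 + q^-2  [12 crossings, <D> = A^-16 - A^-12 + 2A^-8 - 2A^-4 + 3 - 2A^4 + A^8 - A^12, w = -8]
key observation: V(q) takes 2 values over 4 diagrams, fixing the grouping


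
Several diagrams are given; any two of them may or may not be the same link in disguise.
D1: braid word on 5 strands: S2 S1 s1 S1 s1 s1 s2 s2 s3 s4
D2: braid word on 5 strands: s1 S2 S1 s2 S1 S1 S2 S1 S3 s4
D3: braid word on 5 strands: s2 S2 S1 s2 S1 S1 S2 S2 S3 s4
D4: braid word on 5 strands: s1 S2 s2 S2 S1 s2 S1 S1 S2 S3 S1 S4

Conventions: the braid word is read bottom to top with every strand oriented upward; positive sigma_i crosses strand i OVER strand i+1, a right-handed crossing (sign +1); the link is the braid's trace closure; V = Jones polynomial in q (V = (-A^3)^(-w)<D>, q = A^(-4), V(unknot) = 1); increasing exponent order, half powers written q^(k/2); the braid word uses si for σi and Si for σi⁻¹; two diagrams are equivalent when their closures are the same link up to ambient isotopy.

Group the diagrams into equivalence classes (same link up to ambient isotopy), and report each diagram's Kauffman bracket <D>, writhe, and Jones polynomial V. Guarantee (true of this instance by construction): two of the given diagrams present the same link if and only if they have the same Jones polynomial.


classes: {D1} | {D2, D3, D4}
V(D1) = 1  [10 crossings, <D> = A^12, w = +4]
D2 (bracket A^-8 - A^-4 + 2 - A^4 + A^8 - A^12; 10 crossings at w = -4): V = -q^-6 + q^-5 - q^-4 + 2q^-3 - q^-2 + q^-1
D3 (bracket A^-8 - A^-4 + 2 - A^4 + A^8 - A^12; 10 crossings at w = -4): V = -q^-6 + q^-5 - q^-4 + 2q^-3 - q^-2 + q^-1
V(D4) = -q^-6 + q^-5 - q^-4 + 2q^-3 - q^-2 + q^-1  (w -6, c 12, <D> = A^-14 - A^-10 + 2A^-6 - A^-2 + A^2 - A^6)
note: comparing 4 Jones polynomials yields 2 groups


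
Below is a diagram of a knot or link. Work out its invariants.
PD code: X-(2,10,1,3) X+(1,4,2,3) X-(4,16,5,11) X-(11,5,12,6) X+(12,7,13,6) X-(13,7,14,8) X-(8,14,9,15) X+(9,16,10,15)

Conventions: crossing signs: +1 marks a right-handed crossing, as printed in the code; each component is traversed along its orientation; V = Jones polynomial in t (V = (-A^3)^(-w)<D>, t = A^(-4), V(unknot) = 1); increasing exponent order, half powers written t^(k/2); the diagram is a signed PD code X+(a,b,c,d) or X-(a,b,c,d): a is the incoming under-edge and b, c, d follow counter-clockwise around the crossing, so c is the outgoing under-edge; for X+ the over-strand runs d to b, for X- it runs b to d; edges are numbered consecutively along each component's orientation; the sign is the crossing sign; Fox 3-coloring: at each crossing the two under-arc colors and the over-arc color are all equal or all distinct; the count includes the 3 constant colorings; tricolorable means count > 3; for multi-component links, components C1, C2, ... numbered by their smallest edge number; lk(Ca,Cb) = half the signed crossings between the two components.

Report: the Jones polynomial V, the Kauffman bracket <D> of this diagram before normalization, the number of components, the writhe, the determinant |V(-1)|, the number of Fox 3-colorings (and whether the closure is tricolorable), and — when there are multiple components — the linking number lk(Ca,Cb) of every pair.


V(t) = t^-3 + t^-2 + t^-1 + 1
bracket: A^-6 + A^-2 + A^2 + A^6, w = -2
3 components, writhe -2, over 8 crossings
lk(C1,C2) = 0
linking number lk(C1,C3) = 0
lk(C2,C3): -1
det 0, colorings 9 of 3^8 — tricolorable
observation: w = -2 (over 8 crossings) is diagram-only; (-A^3)^(2) removes it from V


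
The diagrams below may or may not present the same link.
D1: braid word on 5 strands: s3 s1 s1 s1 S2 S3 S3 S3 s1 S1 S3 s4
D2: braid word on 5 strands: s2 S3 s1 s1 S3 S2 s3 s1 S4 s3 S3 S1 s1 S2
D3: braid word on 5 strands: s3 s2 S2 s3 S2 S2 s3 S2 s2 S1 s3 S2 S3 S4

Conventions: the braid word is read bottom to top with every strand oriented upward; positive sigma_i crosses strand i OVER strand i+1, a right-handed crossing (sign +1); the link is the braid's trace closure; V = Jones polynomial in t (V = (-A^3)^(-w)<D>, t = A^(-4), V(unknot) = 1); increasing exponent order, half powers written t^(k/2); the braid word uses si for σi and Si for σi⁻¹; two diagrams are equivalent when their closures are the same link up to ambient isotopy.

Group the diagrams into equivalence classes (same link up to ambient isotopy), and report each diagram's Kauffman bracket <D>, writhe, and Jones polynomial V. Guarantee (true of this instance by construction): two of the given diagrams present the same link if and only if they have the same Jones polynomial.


equivalence classes: {D1} | {D2} | {D3}
D1 (bracket -A^-12 + A^-8 - A^-4 + 3 - A^4 + A^8 - A^12; 12 crossings at w = 0): V = -t^-3 + t^-2 - t^-1 + 3 - t + t^2 - t^3
V(D2) = t + t^3 - t^4  [14 crossings, <D> = -A^-16 + A^-12 + A^-4, w = 0]
D3 (bracket -A^-18 + 2A^-14 - 2A^-10 + 3A^-6 - 2A^-2 + 2A^2 - A^6; 14 crossings at w = -2): V = -t^-3 + 2t^-2 - 2t^-1 + 3 - 2t + 2t^2 - t^3
key observation: 3 classes among 3 diagrams; unequal V(t) rules out equality


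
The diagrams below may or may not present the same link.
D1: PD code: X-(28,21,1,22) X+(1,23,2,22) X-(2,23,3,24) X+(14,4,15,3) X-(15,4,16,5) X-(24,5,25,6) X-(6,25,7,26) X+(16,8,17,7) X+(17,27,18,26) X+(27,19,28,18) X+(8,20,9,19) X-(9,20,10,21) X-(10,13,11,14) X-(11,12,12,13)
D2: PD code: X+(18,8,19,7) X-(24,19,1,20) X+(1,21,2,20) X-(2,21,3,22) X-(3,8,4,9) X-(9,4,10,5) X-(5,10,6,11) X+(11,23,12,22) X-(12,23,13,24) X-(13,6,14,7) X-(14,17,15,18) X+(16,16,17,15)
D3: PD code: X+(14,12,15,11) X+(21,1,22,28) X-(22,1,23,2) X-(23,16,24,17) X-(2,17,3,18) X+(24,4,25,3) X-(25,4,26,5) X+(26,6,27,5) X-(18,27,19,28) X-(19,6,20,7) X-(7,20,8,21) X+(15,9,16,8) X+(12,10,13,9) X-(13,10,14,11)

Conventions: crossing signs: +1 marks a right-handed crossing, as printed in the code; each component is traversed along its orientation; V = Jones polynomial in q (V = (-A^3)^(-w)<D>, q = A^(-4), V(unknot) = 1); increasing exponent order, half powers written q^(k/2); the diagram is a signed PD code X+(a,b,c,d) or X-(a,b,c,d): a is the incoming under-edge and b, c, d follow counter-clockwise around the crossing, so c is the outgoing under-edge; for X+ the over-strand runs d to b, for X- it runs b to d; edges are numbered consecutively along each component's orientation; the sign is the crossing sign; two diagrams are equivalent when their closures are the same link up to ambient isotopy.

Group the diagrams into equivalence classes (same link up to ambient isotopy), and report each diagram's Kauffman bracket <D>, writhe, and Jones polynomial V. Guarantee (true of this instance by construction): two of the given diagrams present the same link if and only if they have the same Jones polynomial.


equivalence classes: {D1} | {D2} | {D3}
D1 (bracket A^-6; 14 crossings at w = -2): V = 1
D2 (bracket A^-8 + 1 - A^4; 12 crossings at w = -4): V = -q^-4 + q^-3 + q^-1
V(D3) = -q^-6 + q^-5 - q^-4 + 2q^-3 - q^-2 + q^-1  (w -2, c 14, <D> = A^-2 - A^2 + 2A^6 - A^10 + A^14 - A^18)
observation: V(q) takes 3 values over 3 diagrams, fixing the grouping


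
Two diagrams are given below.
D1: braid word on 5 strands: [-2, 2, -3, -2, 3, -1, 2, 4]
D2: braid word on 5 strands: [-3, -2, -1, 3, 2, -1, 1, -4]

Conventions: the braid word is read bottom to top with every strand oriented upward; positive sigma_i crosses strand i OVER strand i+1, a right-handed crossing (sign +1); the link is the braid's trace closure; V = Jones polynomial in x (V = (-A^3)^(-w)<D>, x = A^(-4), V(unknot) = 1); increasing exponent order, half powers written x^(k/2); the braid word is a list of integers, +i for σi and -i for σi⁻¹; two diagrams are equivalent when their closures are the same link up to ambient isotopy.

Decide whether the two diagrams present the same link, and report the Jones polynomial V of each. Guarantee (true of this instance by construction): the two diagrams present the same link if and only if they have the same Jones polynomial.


equivalent: yes
V(D1) = 1  (w 0, c 8, <D> = 1)
V(D2) = 1  (w -2, c 8, <D> = A^-6)
why: Markov moves rewrite D1 (8 crossings) into D2 (8)


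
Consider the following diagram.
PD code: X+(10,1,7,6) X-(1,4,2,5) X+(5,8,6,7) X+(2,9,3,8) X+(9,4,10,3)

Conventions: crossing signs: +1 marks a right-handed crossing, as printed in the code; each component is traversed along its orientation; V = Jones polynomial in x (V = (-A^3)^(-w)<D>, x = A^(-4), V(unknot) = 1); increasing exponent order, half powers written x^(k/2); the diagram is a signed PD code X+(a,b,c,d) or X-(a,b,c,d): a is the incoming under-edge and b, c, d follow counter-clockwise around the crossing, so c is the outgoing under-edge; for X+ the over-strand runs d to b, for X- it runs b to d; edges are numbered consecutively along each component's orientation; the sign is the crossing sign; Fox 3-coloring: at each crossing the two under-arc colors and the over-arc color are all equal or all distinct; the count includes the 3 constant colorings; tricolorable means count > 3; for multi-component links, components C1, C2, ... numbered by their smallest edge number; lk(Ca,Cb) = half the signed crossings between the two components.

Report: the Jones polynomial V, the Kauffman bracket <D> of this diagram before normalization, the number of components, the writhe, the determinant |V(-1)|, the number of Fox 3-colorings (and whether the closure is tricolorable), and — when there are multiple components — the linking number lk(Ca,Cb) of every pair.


V(x) = -x^(1/2) + x^(3/2) - x^(5/2) - x^(9/2)
bracket: A^-9 + A^-1 - A^3 + A^7, w = +3
2 components, writhe +3, over 5 crossings
lk(C1,C2) = +2
det 4, colorings 3 of 3^5 — not tricolorable
observation: det 4 = |V(-1)|; not divisible by 3, so not tricolorable
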